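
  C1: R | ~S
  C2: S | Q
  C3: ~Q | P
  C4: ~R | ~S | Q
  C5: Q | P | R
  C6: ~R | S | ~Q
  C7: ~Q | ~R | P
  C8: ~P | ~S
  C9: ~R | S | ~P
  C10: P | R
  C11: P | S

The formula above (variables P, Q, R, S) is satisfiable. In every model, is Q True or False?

Suppose Q = 0.
(S) alone gives S = 1.
(R) alone gives R = 1.
But (~R) is also a unit clause — contradiction.
So every satisfying assignment has Q = True.

True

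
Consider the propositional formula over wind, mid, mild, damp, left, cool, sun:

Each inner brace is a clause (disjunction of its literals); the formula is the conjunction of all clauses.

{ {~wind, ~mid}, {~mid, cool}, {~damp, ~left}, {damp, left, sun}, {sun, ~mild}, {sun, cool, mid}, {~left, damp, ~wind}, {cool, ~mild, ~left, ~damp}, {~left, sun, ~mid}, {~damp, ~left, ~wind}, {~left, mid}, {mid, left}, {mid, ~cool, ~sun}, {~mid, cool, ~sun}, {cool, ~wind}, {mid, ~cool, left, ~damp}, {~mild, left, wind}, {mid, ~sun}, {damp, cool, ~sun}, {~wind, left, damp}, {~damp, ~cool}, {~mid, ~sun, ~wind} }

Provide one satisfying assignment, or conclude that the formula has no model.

wind=0; mid=1; mild=1; damp=0; left=1; cool=1; sun=1

Case wind = 0:
Case mid = 1:
(cool) alone gives cool = 1.
(~damp) alone gives damp = 0.
Case left = 1:
(sun) alone gives sun = 1.
No clause remains; mild is free.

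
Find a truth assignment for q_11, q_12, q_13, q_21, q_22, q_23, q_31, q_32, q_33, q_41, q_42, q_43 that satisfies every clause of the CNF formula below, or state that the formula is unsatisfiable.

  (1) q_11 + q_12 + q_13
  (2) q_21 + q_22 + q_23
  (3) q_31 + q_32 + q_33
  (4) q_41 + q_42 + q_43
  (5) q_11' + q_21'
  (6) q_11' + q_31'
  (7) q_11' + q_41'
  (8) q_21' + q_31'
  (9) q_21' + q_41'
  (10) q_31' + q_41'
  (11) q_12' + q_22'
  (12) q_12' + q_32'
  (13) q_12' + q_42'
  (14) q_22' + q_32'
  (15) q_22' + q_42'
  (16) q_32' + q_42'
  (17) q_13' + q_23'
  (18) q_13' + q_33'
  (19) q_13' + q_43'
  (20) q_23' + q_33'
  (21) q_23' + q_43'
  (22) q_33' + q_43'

Branch on q_11: set q_11 = 0.
Branch on q_12: set q_12 = 1.
Unit clause (q_22') forces q_22 = 0.
Unit clause (q_32') forces q_32 = 0.
Unit clause (q_42') forces q_42 = 0.
Branch on q_21: set q_21 = 1.
Unit clause (q_31') forces q_31 = 0.
Unit clause (q_33) forces q_33 = 1.
Unit clause (q_41') forces q_41 = 0.
Unit clause (q_43) forces q_43 = 1.
That conflicts with the unit clause (q_43').
That branch fails; take q_21 = 0 instead.
Unit clause (q_23) forces q_23 = 1.
Unit clause (q_13') forces q_13 = 0.
Unit clause (q_33') forces q_33 = 0.
Unit clause (q_31) forces q_31 = 1.
Unit clause (q_41') forces q_41 = 0.
Unit clause (q_43) forces q_43 = 1.
That conflicts with the unit clause (q_43').
Both values of q_21 lead to a conflict.
That branch fails; take q_12 = 0 instead.
Unit clause (q_13) forces q_13 = 1.
Unit clause (q_23') forces q_23 = 0.
Unit clause (q_33') forces q_33 = 0.
Unit clause (q_43') forces q_43 = 0.
Branch on q_21: set q_21 = 1.
Unit clause (q_31') forces q_31 = 0.
Unit clause (q_32) forces q_32 = 1.
Unit clause (q_41') forces q_41 = 0.
Unit clause (q_42) forces q_42 = 1.
That conflicts with the unit clause (q_42').
That branch fails; take q_21 = 0 instead.
Unit clause (q_22) forces q_22 = 1.
Unit clause (q_32') forces q_32 = 0.
Unit clause (q_31) forces q_31 = 1.
Unit clause (q_41') forces q_41 = 0.
Unit clause (q_42) forces q_42 = 1.
That conflicts with the unit clause (q_42').
Both values of q_21 lead to a conflict.
Both values of q_12 lead to a conflict.
That branch fails; take q_11 = 1 instead.
Unit clause (q_21') forces q_21 = 0.
Unit clause (q_31') forces q_31 = 0.
Unit clause (q_41') forces q_41 = 0.
Branch on q_22: set q_22 = 1.
Unit clause (q_12') forces q_12 = 0.
Unit clause (q_32') forces q_32 = 0.
Unit clause (q_33) forces q_33 = 1.
Unit clause (q_42') forces q_42 = 0.
Unit clause (q_43) forces q_43 = 1.
That conflicts with the unit clause (q_43').
That branch fails; take q_22 = 0 instead.
Unit clause (q_23) forces q_23 = 1.
Unit clause (q_13') forces q_13 = 0.
Unit clause (q_33') forces q_33 = 0.
Unit clause (q_32) forces q_32 = 1.
Unit clause (q_12') forces q_12 = 0.
Unit clause (q_42') forces q_42 = 0.
Unit clause (q_43) forces q_43 = 1.
That conflicts with the unit clause (q_43').
Both values of q_22 lead to a conflict.
Both values of q_11 lead to a conflict.

UNSATISFIABLE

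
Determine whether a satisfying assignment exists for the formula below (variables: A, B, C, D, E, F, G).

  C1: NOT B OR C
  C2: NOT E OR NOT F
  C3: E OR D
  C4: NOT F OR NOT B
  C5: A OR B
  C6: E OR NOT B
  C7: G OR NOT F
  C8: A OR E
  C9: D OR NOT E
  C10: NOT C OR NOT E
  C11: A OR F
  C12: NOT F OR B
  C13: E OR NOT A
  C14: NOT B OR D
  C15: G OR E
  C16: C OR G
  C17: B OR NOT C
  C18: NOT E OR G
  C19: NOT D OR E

Try B = false.
Unit clause (A) forces A = true.
Unit clause (NOT F) forces F = false.
Unit clause (E) forces E = true.
Unit clause (D) forces D = true.
Unit clause (NOT C) forces C = false.
Unit clause (G) forces G = true.
All clauses are satisfied.
A satisfying assignment: A=true,  B=false,  C=false,  D=true,  E=true,  F=false,  G=true.

Satisfiable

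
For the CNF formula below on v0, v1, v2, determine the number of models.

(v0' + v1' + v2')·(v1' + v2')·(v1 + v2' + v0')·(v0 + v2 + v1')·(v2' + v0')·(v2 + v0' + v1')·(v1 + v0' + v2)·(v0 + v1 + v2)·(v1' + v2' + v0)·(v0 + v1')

1

There are 2^3 = 8 truth assignments over (v0, v1, v2).
Check each against the 10 clauses (columns in the order v0, v1, v2):
  F F F  ✗ fails (v0 + v1 + v2)
  F F T  ✓ satisfies all
  F T F  ✗ fails (v0 + v2 + v1')
  F T T  ✗ fails (v1' + v2')
  T F F  ✗ fails (v1 + v0' + v2)
  T F T  ✗ fails (v1 + v2' + v0')
  T T F  ✗ fails (v2 + v0' + v1')
  T T T  ✗ fails (v0' + v1' + v2')
1 of the 8 rows is a model.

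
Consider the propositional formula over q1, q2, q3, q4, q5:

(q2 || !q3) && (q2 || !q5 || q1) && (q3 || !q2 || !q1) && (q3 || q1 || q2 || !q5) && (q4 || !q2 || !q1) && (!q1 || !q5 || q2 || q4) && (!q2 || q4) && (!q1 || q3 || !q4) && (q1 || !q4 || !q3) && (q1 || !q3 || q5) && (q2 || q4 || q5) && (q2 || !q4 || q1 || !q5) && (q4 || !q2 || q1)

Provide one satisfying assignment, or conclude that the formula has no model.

q1: true; q2: true; q3: true; q4: true; q5: false

Try q2 = true.
(q4) alone gives q4 = true.
Try q3 = true.
(q1) alone gives q1 = true.
No clause remains; q5 is free.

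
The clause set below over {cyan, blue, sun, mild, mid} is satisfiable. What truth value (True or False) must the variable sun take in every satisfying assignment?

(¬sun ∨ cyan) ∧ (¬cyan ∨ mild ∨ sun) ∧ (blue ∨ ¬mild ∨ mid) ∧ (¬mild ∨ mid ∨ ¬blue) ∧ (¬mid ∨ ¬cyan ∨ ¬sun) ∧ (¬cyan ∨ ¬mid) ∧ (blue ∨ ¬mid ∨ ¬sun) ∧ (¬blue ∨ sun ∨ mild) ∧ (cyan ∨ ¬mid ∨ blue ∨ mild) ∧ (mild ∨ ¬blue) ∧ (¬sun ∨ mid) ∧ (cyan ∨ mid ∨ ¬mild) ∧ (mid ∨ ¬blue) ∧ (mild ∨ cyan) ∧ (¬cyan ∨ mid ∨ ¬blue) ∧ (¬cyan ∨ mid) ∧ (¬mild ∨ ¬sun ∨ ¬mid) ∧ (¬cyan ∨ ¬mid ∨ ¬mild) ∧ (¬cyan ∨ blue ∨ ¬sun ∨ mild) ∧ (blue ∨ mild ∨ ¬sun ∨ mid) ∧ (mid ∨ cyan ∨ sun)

Suppose sun = True.
Unit clause (cyan) forces cyan = True.
Unit clause (¬mid) forces mid = False.
That conflicts with the unit clause (mid).
So every satisfying assignment has sun = False.

False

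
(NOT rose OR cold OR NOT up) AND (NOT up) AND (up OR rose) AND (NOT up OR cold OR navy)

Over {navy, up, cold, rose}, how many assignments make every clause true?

4

There are 2^4 = 16 truth assignments over (navy, up, cold, rose).
Split on up. With up = true, the clauses containing up are satisfied and NOT up drops from the rest; 0 of the 2^3 = 8 assignments to the other variables satisfy what remains.
With up = false, by the same count on the reduced clause set, 4 assignments work.
(One model: navy=F, up=F, cold=F, rose=T.)
Total: 0 + 4 = 4.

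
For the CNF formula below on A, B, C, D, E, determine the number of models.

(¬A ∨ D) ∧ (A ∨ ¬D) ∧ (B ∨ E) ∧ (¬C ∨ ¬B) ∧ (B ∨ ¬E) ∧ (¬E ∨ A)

3

There are 2^5 = 32 truth assignments over (A, B, C, D, E).
Split on D. With D = True, the clauses containing D are satisfied and ¬D drops from the rest; 2 of the 2^4 = 16 assignments to the other variables satisfy what remains.
With D = False, by the same count on the reduced clause set, 1 assignment works.
(One model: A=F, B=T, C=F, D=F, E=F.)
Total: 2 + 1 = 3.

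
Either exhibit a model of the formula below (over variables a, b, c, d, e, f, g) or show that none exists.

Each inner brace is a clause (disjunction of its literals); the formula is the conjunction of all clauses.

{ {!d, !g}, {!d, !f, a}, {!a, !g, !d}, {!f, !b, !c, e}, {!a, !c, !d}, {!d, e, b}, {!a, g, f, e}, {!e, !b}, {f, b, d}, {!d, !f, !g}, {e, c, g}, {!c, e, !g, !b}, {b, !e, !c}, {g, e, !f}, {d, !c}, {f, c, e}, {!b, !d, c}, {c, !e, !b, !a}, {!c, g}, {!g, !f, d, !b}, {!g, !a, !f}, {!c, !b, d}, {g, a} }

a: true,  b: false,  c: false,  d: true,  e: true,  f: true,  g: false

Try d = true.
From the singleton clause (!g), g = false.
From the singleton clause (!c), c = false.
From the singleton clause (e), e = true.
From the singleton clause (!b), b = false.
From the singleton clause (a), a = true.
All clauses hold; f can take either value.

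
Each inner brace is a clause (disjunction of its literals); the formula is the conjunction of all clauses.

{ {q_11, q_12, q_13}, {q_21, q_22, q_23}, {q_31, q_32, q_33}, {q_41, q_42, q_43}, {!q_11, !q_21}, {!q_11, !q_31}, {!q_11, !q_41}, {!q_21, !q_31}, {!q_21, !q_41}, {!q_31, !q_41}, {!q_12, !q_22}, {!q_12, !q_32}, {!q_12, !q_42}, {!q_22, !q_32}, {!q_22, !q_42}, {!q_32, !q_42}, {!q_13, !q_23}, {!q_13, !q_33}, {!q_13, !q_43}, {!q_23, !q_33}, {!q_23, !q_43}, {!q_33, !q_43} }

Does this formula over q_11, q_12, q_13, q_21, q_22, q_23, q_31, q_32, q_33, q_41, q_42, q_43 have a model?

Suppose q_11 = false.
Suppose q_12 = true.
From the singleton clause (!q_22), q_22 = false.
From the singleton clause (!q_32), q_32 = false.
From the singleton clause (!q_42), q_42 = false.
Suppose q_21 = true.
From the singleton clause (!q_31), q_31 = false.
From the singleton clause (q_33), q_33 = true.
From the singleton clause (!q_41), q_41 = false.
From the singleton clause (q_43), q_43 = true.
That conflicts with the unit clause (!q_43).
Undo q_21 and try q_21 = false.
From the singleton clause (q_23), q_23 = true.
From the singleton clause (!q_13), q_13 = false.
From the singleton clause (!q_33), q_33 = false.
From the singleton clause (q_31), q_31 = true.
From the singleton clause (!q_41), q_41 = false.
From the singleton clause (q_43), q_43 = true.
That conflicts with the unit clause (!q_43).
Both values of q_21 lead to a conflict.
Undo q_12 and try q_12 = false.
From the singleton clause (q_13), q_13 = true.
From the singleton clause (!q_23), q_23 = false.
From the singleton clause (!q_33), q_33 = false.
From the singleton clause (!q_43), q_43 = false.
Suppose q_21 = true.
From the singleton clause (!q_31), q_31 = false.
From the singleton clause (q_32), q_32 = true.
From the singleton clause (!q_41), q_41 = false.
From the singleton clause (q_42), q_42 = true.
That conflicts with the unit clause (!q_42).
Undo q_21 and try q_21 = false.
From the singleton clause (q_22), q_22 = true.
From the singleton clause (!q_32), q_32 = false.
From the singleton clause (q_31), q_31 = true.
From the singleton clause (!q_41), q_41 = false.
From the singleton clause (q_42), q_42 = true.
That conflicts with the unit clause (!q_42).
Both values of q_21 lead to a conflict.
Both values of q_12 lead to a conflict.
Undo q_11 and try q_11 = true.
From the singleton clause (!q_21), q_21 = false.
From the singleton clause (!q_31), q_31 = false.
From the singleton clause (!q_41), q_41 = false.
Suppose q_22 = true.
From the singleton clause (!q_12), q_12 = false.
From the singleton clause (!q_32), q_32 = false.
From the singleton clause (q_33), q_33 = true.
From the singleton clause (!q_42), q_42 = false.
From the singleton clause (q_43), q_43 = true.
That conflicts with the unit clause (!q_43).
Undo q_22 and try q_22 = false.
From the singleton clause (q_23), q_23 = true.
From the singleton clause (!q_13), q_13 = false.
From the singleton clause (!q_33), q_33 = false.
From the singleton clause (q_32), q_32 = true.
From the singleton clause (!q_12), q_12 = false.
From the singleton clause (!q_42), q_42 = false.
From the singleton clause (q_43), q_43 = true.
That conflicts with the unit clause (!q_43).
Both values of q_22 lead to a conflict.
Both values of q_11 lead to a conflict.
No assignment satisfies every clause.

Unsatisfiable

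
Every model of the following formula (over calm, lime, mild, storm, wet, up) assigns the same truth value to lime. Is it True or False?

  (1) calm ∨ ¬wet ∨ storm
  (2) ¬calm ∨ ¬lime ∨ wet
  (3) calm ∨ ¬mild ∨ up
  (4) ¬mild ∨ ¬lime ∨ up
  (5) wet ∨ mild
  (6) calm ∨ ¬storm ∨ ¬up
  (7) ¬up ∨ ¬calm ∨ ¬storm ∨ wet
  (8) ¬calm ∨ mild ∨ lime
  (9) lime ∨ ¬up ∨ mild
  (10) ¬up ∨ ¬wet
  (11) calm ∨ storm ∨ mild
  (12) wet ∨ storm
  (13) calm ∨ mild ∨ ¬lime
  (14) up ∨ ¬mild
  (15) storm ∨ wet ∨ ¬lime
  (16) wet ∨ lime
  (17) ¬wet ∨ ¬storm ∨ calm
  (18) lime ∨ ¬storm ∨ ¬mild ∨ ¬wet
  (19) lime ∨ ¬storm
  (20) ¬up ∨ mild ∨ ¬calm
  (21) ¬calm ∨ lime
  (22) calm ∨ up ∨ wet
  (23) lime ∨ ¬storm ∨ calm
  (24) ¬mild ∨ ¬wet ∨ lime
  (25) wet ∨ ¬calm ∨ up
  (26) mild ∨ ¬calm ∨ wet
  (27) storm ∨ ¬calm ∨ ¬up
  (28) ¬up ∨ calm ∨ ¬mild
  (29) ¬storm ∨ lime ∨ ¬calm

Suppose lime = False.
From the singleton clause (wet), wet = True.
From the singleton clause (¬up), up = False.
From the singleton clause (¬mild), mild = False.
From the singleton clause (¬calm), calm = False.
From the singleton clause (storm), storm = True.
That conflicts with the unit clause (¬storm).
So every satisfying assignment has lime = True.

True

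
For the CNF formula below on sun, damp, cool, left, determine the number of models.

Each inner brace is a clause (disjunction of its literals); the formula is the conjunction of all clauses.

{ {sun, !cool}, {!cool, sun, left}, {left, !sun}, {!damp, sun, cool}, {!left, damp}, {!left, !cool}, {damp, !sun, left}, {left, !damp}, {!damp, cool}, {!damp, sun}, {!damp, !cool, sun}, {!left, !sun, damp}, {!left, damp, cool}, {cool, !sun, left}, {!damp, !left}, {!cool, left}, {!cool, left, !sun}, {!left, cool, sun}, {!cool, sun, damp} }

There are 2^4 = 16 truth assignments over (sun, damp, cool, left).
Check each against the 19 clauses (columns in the order sun, damp, cool, left):
  F F F F  ✓ satisfies all
  F F F T  ✗ fails (!left || damp)
  F F T F  ✗ fails (sun || !cool)
  F F T T  ✗ fails (sun || !cool)
  F T F F  ✗ fails (!damp || sun || cool)
  F T F T  ✗ fails (!damp || sun || cool)
  F T T F  ✗ fails (sun || !cool)
  F T T T  ✗ fails (sun || !cool)
  T F F F  ✗ fails (left || !sun)
  T F F T  ✗ fails (!left || damp)
  T F T F  ✗ fails (left || !sun)
  T F T T  ✗ fails (!left || damp)
  T T F F  ✗ fails (left || !sun)
  T T F T  ✗ fails (!damp || cool)
  T T T F  ✗ fails (left || !sun)
  T T T T  ✗ fails (!left || !cool)
1 of the 16 rows is a model.

1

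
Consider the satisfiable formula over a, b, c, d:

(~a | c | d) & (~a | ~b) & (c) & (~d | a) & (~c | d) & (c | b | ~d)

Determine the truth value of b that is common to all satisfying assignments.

False

Suppose b = 1.
From the singleton clause (~a), a = 0.
From the singleton clause (c), c = 1.
From the singleton clause (~d), d = 0.
Now (d) is unsatisfied and unit — conflict.
So every satisfying assignment has b = False.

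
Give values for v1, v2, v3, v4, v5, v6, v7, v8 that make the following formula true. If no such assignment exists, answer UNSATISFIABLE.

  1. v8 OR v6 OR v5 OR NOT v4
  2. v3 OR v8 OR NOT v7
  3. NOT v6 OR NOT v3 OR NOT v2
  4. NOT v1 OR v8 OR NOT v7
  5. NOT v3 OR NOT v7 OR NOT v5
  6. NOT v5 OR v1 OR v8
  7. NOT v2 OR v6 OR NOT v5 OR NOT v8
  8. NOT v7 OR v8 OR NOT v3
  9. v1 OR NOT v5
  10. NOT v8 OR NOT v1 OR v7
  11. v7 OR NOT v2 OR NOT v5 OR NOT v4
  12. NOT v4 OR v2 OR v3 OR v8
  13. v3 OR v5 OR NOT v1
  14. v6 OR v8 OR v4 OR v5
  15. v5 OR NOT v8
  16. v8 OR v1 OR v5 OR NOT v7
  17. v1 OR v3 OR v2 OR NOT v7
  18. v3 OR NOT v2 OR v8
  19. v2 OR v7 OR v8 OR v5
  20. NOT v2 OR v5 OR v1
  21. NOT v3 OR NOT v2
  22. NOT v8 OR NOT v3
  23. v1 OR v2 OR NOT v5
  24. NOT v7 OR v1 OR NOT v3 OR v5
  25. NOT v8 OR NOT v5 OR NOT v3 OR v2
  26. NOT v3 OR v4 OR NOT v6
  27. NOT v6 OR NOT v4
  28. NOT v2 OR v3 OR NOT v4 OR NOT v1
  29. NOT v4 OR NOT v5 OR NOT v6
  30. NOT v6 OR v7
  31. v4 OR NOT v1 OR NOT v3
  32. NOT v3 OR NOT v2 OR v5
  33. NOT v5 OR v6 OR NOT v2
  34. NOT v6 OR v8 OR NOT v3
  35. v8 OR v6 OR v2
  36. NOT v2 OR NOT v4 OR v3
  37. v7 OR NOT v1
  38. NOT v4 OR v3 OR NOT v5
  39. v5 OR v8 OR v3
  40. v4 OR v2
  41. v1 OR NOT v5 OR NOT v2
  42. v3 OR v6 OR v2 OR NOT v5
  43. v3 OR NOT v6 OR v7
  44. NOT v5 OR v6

v1=true,  v2=true,  v3=false,  v4=false,  v5=true,  v6=true,  v7=true,  v8=true

Branch on v1: set v1 = true.
Unit clause (v7) forces v7 = true.
Unit clause (v8) forces v8 = true.
Unit clause (v5) forces v5 = true.
Unit clause (NOT v3) forces v3 = false.
Unit clause (NOT v4) forces v4 = false.
Unit clause (v2) forces v2 = true.
Unit clause (v6) forces v6 = true.
All clauses are satisfied.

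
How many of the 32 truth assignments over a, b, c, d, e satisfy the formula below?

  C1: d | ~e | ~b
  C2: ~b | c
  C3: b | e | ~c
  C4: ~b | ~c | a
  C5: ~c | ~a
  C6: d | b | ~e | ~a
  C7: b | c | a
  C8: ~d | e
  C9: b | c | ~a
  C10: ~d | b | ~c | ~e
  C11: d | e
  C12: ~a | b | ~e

1

There are 2^5 = 32 truth assignments over (a, b, c, d, e).
Split on d. With d = 1, the clauses containing d are satisfied and ~d drops from the rest; 0 of the 2^4 = 16 assignments to the other variables satisfy what remains.
With d = 0, by the same count on the reduced clause set, 1 assignment works.
Total: 0 + 1 = 1.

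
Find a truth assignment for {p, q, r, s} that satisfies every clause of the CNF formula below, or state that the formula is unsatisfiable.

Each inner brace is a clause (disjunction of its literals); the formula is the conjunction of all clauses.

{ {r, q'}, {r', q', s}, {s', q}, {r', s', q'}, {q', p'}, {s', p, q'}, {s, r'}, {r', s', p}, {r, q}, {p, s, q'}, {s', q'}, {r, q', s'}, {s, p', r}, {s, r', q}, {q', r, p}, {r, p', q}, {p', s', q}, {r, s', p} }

UNSATISFIABLE

Branch on r: set r = 1.
(s) alone gives s = 1.
(q) alone gives q = 1.
Now (q') is unsatisfied and unit — conflict.
So r must be the other value — set r = 0.
(q') alone gives q = 0.
Now (q) is unsatisfied and unit — conflict.
Either choice for r ends in contradiction.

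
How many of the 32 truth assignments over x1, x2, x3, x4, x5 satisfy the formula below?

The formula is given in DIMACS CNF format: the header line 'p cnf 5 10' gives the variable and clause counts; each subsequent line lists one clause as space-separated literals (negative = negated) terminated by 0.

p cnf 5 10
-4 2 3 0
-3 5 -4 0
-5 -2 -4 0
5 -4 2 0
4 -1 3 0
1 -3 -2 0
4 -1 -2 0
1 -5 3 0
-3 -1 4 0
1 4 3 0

There are 2^5 = 32 truth assignments over (x1, x2, x3, x4, x5).
Split on x5. With x5 = True, the clauses containing x5 are satisfied and ¬x5 drops from the rest; 3 of the 2^4 = 16 assignments to the other variables satisfy what remains.
With x5 = False, by the same count on the reduced clause set, 3 assignments work.
(One model: x1=F, x2=F, x3=T, x4=F, x5=F.)
Total: 3 + 3 = 6.

6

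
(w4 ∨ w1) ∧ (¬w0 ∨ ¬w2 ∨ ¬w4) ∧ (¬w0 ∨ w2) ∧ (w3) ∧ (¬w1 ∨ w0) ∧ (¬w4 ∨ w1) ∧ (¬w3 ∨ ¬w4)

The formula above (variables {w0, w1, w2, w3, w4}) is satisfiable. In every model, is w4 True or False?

Suppose w4 = True.
From the singleton clause (w3), w3 = True.
That conflicts with the unit clause (¬w3).
So every satisfying assignment has w4 = False.

False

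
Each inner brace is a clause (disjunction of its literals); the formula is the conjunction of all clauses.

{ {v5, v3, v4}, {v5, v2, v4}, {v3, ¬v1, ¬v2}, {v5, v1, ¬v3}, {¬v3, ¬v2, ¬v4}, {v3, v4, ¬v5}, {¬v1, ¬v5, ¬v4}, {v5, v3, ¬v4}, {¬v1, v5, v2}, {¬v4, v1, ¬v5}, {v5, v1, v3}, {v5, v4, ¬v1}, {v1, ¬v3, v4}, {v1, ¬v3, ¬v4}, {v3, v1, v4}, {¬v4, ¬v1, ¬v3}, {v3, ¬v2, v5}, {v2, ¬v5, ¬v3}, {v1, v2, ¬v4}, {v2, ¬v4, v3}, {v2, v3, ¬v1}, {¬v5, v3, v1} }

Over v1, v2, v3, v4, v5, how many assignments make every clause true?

There are 2^5 = 32 truth assignments over (v1, v2, v3, v4, v5).
Split on v5. With v5 = True, the clauses containing v5 are satisfied and ¬v5 drops from the rest; 1 of the 2^4 = 16 assignments to the other variables satisfy what remains.
With v5 = False, by the same count on the reduced clause set, 0 assignments work.
Total: 1 + 0 = 1.

1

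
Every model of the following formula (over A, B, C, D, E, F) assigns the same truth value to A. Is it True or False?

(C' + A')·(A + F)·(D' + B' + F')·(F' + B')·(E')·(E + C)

Suppose A = 1.
From the singleton clause (C'), C = 0.
From the singleton clause (E'), E = 0.
But (E) is also a unit clause — contradiction.
So every satisfying assignment has A = False.

False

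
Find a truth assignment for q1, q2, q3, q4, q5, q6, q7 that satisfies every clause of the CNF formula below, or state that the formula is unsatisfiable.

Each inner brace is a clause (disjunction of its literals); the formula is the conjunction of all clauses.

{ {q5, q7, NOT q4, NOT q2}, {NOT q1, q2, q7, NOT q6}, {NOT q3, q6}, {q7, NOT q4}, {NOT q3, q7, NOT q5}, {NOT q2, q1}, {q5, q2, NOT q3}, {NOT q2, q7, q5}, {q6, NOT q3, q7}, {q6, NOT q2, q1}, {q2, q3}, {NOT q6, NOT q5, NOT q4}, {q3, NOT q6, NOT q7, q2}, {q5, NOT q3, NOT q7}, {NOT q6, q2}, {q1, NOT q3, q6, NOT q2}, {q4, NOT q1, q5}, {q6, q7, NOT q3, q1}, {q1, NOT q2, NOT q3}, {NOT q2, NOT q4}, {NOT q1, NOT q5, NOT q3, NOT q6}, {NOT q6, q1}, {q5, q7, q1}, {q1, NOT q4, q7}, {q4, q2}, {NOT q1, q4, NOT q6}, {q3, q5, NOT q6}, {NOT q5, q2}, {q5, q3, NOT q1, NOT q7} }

q1: true; q2: true; q3: false; q4: false; q5: true; q6: false; q7: true

Case q3 = false:
(q2) alone gives q2 = true.
(q1) alone gives q1 = true.
(NOT q4) alone gives q4 = false.
(q5) alone gives q5 = true.
(NOT q6) alone gives q6 = false.
All clauses hold; q7 can take either value.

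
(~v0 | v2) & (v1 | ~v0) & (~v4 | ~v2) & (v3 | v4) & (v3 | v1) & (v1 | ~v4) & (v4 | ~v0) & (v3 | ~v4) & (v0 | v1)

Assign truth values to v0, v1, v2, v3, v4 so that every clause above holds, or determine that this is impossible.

v0: 0; v1: 1; v2: 0; v3: 1; v4: 0

Branch on v0: set v0 = 0.
From the singleton clause (v1), v1 = 1.
Branch on v4: set v4 = 0.
From the singleton clause (v3), v3 = 1.
No clause remains; v2 is free.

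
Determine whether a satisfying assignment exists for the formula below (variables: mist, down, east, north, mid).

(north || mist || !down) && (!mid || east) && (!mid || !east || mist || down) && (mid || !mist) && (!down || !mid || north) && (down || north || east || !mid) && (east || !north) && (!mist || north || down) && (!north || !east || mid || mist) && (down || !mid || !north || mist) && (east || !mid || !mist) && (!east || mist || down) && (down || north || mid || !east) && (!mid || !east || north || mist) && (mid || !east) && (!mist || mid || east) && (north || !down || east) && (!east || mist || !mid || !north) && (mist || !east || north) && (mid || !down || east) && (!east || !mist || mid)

Try mid = false.
(!mist) alone gives mist = false.
(!east) alone gives east = false.
(!north) alone gives north = false.
(!down) alone gives down = false.
This assignment satisfies each clause.
A satisfying assignment: mist ↦ false, down ↦ false, east ↦ false, north ↦ false, mid ↦ false.

Yes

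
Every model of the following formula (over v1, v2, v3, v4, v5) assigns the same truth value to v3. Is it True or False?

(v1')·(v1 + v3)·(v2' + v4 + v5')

True

Suppose v3 = 0.
The clause (v1') is unit, so v1 = 0.
But (v1) is also a unit clause — contradiction.
So every satisfying assignment has v3 = True.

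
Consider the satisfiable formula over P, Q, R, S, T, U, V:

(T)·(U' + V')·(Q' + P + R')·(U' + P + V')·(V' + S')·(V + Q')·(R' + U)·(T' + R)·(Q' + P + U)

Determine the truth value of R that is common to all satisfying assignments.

Suppose R = 0.
(T) alone gives T = 1.
Now (T') is unsatisfied and unit — conflict.
So every satisfying assignment has R = True.

True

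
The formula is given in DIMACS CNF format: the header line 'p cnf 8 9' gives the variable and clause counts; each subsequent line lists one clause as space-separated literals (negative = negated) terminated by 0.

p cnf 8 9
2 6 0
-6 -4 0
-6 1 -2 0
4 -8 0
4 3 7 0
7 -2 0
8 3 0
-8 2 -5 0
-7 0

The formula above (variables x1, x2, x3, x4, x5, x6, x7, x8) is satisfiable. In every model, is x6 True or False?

True

Suppose x6 = False.
From the singleton clause (x2), x2 = True.
From the singleton clause (x7), x7 = True.
Now (¬x7) is unsatisfied and unit — conflict.
So every satisfying assignment has x6 = True.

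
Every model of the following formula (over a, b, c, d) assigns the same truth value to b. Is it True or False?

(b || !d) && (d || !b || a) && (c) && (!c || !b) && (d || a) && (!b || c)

Suppose b = true.
(c) alone gives c = true.
But (!c) is also a unit clause — contradiction.
So every satisfying assignment has b = False.

False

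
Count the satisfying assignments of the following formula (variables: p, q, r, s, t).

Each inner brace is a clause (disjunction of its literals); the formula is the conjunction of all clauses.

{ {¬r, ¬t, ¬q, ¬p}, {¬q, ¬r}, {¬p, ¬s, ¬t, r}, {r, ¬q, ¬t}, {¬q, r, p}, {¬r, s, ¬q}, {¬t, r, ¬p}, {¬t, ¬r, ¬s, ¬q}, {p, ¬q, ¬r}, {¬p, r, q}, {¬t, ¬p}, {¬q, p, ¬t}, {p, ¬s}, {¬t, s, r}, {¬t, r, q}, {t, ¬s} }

5

There are 2^5 = 32 truth assignments over (p, q, r, s, t).
Split on q. With q = True, the clauses containing q are satisfied and ¬q drops from the rest; 1 of the 2^4 = 16 assignments to the other variables satisfy what remains.
With q = False, by the same count on the reduced clause set, 4 assignments work.
Total: 1 + 4 = 5.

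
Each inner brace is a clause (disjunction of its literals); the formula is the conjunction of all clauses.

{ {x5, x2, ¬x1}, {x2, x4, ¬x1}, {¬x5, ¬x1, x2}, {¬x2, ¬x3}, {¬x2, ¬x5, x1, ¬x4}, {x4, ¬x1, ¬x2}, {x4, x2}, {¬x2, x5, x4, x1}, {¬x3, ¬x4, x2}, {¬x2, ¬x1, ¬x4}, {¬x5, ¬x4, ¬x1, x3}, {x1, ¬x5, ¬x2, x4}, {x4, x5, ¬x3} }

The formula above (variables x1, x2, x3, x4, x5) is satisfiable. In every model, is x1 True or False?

Suppose x1 = True.
Case x5 = True:
Unit clause (x2) forces x2 = True.
Unit clause (¬x3) forces x3 = False.
Unit clause (x4) forces x4 = True.
That conflicts with the unit clause (¬x4).
That branch fails; take x5 = False instead.
Unit clause (x2) forces x2 = True.
Unit clause (¬x3) forces x3 = False.
Unit clause (x4) forces x4 = True.
That conflicts with the unit clause (¬x4).
Both values of x5 lead to a conflict.
So every satisfying assignment has x1 = False.

False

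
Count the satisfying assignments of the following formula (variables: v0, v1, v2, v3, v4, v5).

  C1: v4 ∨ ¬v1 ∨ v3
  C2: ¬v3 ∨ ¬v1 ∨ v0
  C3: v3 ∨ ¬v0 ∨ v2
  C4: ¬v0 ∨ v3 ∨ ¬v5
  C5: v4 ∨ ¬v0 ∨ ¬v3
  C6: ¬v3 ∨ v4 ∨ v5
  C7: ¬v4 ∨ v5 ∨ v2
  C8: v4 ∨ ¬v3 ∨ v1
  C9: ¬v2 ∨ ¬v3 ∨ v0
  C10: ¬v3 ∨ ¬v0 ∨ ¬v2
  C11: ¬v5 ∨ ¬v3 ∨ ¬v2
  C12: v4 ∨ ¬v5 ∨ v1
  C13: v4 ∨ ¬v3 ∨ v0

There are 2^6 = 64 truth assignments over (v0, v1, v2, v3, v4, v5).
Split on v0. With v0 = True, the clauses containing v0 are satisfied and ¬v0 drops from the rest; 5 of the 2^5 = 32 assignments to the other variables satisfy what remains.
With v0 = False, by the same count on the reduced clause set, 9 assignments work.
(One model: v0=F, v1=F, v2=F, v3=F, v4=F, v5=F.)
Total: 5 + 9 = 14.

14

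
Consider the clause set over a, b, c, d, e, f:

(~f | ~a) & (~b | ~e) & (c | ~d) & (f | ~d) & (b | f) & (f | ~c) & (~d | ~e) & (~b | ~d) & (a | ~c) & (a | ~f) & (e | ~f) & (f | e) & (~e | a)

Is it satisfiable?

Unsatisfiable

Suppose f = 0.
From the singleton clause (~d), d = 0.
From the singleton clause (b), b = 1.
From the singleton clause (~e), e = 0.
Now (e) is unsatisfied and unit — conflict.
So f must be the other value — set f = 1.
From the singleton clause (~a), a = 0.
Now (a) is unsatisfied and unit — conflict.
Both values of f lead to a conflict.
No assignment satisfies every clause.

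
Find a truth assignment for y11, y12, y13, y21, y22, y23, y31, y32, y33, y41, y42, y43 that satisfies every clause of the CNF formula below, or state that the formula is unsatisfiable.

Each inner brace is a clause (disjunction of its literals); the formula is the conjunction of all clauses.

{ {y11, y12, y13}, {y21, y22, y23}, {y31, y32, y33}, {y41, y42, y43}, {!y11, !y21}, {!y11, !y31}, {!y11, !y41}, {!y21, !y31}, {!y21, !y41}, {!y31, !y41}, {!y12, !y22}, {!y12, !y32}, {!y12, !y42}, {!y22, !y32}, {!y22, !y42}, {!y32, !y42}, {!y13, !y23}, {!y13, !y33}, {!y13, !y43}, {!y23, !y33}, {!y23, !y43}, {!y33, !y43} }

UNSATISFIABLE

Suppose y11 = false.
Suppose y12 = true.
The clause (!y22) is unit, so y22 = false.
The clause (!y32) is unit, so y32 = false.
The clause (!y42) is unit, so y42 = false.
Suppose y21 = true.
The clause (!y31) is unit, so y31 = false.
The clause (y33) is unit, so y33 = true.
The clause (!y41) is unit, so y41 = false.
The clause (y43) is unit, so y43 = true.
But (!y43) is also a unit clause — contradiction.
Undo y21 and try y21 = false.
The clause (y23) is unit, so y23 = true.
The clause (!y13) is unit, so y13 = false.
The clause (!y33) is unit, so y33 = false.
The clause (y31) is unit, so y31 = true.
The clause (!y41) is unit, so y41 = false.
The clause (y43) is unit, so y43 = true.
But (!y43) is also a unit clause — contradiction.
Neither y21 = true nor y21 = false works.
Undo y12 and try y12 = false.
The clause (y13) is unit, so y13 = true.
The clause (!y23) is unit, so y23 = false.
The clause (!y33) is unit, so y33 = false.
The clause (!y43) is unit, so y43 = false.
Suppose y21 = true.
The clause (!y31) is unit, so y31 = false.
The clause (y32) is unit, so y32 = true.
The clause (!y41) is unit, so y41 = false.
The clause (y42) is unit, so y42 = true.
But (!y42) is also a unit clause — contradiction.
Undo y21 and try y21 = false.
The clause (y22) is unit, so y22 = true.
The clause (!y32) is unit, so y32 = false.
The clause (y31) is unit, so y31 = true.
The clause (!y41) is unit, so y41 = false.
The clause (y42) is unit, so y42 = true.
But (!y42) is also a unit clause — contradiction.
Neither y21 = true nor y21 = false works.
Neither y12 = true nor y12 = false works.
Undo y11 and try y11 = true.
The clause (!y21) is unit, so y21 = false.
The clause (!y31) is unit, so y31 = false.
The clause (!y41) is unit, so y41 = false.
Suppose y22 = true.
The clause (!y12) is unit, so y12 = false.
The clause (!y32) is unit, so y32 = false.
The clause (y33) is unit, so y33 = true.
The clause (!y42) is unit, so y42 = false.
The clause (y43) is unit, so y43 = true.
But (!y43) is also a unit clause — contradiction.
Undo y22 and try y22 = false.
The clause (y23) is unit, so y23 = true.
The clause (!y13) is unit, so y13 = false.
The clause (!y33) is unit, so y33 = false.
The clause (y32) is unit, so y32 = true.
The clause (!y12) is unit, so y12 = false.
The clause (!y42) is unit, so y42 = false.
The clause (y43) is unit, so y43 = true.
But (!y43) is also a unit clause — contradiction.
Neither y22 = true nor y22 = false works.
Neither y11 = true nor y11 = false works.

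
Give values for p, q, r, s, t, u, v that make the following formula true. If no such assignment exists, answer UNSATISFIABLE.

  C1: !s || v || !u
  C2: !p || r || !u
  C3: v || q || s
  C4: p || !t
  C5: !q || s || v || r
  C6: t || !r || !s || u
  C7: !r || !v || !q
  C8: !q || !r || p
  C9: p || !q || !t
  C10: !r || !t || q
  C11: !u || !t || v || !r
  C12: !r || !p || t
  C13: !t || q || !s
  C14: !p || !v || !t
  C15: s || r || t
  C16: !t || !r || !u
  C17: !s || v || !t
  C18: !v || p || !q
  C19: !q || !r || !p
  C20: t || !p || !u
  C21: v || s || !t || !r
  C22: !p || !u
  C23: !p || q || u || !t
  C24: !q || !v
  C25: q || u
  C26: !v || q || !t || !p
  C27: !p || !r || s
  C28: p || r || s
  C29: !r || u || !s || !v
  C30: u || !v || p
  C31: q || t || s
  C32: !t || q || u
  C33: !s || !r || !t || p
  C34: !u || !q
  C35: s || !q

Branch on p: set p = false.
(!t) alone gives t = false.
Branch on q: set q = false.
(u) alone gives u = true.
(s) alone gives s = true.
(v) alone gives v = true.
All clauses hold; r can take either value.

p: false,  q: false,  r: false,  s: true,  t: false,  u: true,  v: true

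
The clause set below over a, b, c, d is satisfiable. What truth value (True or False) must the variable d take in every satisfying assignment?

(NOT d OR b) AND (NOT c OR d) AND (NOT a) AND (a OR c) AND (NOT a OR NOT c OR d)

Suppose d = false.
From the singleton clause (NOT c), c = false.
From the singleton clause (NOT a), a = false.
But (a) is also a unit clause — contradiction.
So every satisfying assignment has d = True.

True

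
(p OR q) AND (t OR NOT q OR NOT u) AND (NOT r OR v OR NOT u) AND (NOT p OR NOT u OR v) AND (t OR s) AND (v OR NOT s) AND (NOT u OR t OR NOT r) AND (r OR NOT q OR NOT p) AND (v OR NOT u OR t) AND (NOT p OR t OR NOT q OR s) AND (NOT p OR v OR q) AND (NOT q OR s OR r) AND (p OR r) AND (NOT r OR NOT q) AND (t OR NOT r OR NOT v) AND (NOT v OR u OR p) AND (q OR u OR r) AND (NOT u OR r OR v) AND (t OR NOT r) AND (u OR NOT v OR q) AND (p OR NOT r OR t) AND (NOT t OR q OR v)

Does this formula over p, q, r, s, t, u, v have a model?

Branch on p: set p = true.
Branch on u: set u = true.
Unit clause (v) forces v = true.
Branch on t: set t = true.
Branch on r: set r = false.
Unit clause (NOT q) forces q = false.
No clause remains; s is free.
A satisfying assignment: p: true,  q: false,  r: false,  s: false,  t: true,  u: true,  v: true.

Satisfiable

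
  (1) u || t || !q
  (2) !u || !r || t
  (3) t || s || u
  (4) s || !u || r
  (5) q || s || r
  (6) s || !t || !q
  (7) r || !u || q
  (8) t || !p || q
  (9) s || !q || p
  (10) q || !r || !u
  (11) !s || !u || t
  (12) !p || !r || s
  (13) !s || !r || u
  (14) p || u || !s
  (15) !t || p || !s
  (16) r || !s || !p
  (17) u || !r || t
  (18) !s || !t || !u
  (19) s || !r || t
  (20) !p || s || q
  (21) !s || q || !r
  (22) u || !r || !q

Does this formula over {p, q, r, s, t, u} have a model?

Suppose u = false.
Suppose t = true.
Suppose s = false.
(!q) alone gives q = false.
(r) alone gives r = true.
(!p) alone gives p = false.
All clauses are satisfied.
A satisfying assignment: p ↦ false; q ↦ false; r ↦ true; s ↦ false; t ↦ true; u ↦ false.

Yes, satisfiable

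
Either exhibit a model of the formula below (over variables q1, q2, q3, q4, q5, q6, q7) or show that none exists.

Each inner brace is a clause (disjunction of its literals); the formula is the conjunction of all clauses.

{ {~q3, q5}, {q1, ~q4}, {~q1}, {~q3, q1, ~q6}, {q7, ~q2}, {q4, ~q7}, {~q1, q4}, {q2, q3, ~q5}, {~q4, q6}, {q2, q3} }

q1: 0, q2: 0, q3: 1, q4: 0, q5: 1, q6: 0, q7: 0

The clause (~q1) is unit, so q1 = 0.
The clause (~q4) is unit, so q4 = 0.
The clause (~q7) is unit, so q7 = 0.
The clause (~q2) is unit, so q2 = 0.
The clause (q3) is unit, so q3 = 1.
The clause (q5) is unit, so q5 = 1.
The clause (~q6) is unit, so q6 = 0.
All clauses are satisfied.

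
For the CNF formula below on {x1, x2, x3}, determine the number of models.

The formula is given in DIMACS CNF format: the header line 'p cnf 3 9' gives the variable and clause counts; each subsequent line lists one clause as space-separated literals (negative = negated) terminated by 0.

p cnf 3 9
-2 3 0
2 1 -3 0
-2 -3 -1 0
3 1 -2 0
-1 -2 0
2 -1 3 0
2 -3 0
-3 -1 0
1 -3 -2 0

There are 2^3 = 8 truth assignments over (x1, x2, x3).
Check each against the 9 clauses (columns in the order x1, x2, x3):
  F F F  ✓ satisfies all
  F F T  ✗ fails (x2 ∨ x1 ∨ ¬x3)
  F T F  ✗ fails (¬x2 ∨ x3)
  F T T  ✗ fails (x1 ∨ ¬x3 ∨ ¬x2)
  T F F  ✗ fails (x2 ∨ ¬x1 ∨ x3)
  T F T  ✗ fails (x2 ∨ ¬x3)
  T T F  ✗ fails (¬x2 ∨ x3)
  T T T  ✗ fails (¬x2 ∨ ¬x3 ∨ ¬x1)
1 of the 8 rows is a model.

1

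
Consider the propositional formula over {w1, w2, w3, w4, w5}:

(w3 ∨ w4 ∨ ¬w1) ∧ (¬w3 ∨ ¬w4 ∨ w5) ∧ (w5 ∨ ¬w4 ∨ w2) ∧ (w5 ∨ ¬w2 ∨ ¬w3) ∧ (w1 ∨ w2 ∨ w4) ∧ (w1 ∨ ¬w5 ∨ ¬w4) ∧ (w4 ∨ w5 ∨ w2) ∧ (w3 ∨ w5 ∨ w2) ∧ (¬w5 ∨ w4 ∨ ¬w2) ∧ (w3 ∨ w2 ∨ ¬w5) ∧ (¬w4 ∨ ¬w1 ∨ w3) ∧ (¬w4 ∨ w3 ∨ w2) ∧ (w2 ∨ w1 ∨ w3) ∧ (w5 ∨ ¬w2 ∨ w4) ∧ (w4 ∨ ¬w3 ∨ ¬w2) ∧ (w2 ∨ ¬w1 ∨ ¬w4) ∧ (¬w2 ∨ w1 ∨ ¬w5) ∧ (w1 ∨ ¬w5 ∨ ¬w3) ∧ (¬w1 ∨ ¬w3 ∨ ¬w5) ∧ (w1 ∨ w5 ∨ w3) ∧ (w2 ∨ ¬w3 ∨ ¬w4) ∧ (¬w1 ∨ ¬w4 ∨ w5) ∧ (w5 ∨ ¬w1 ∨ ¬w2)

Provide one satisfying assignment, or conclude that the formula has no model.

Try w3 = True.
Try w4 = False.
From the singleton clause (¬w2), w2 = False.
From the singleton clause (w1), w1 = True.
From the singleton clause (w5), w5 = True.
But (¬w5) is also a unit clause — contradiction.
Backtrack on w4: now try w4 = True.
From the singleton clause (w5), w5 = True.
From the singleton clause (w1), w1 = True.
But (¬w1) is also a unit clause — contradiction.
Both values of w4 lead to a conflict.
Backtrack on w3: now try w3 = False.
Try w4 = True.
From the singleton clause (¬w1), w1 = False.
From the singleton clause (¬w5), w5 = False.
But (w5) is also a unit clause — contradiction.
Backtrack on w4: now try w4 = False.
From the singleton clause (¬w1), w1 = False.
From the singleton clause (w2), w2 = True.
From the singleton clause (¬w5), w5 = False.
But (w5) is also a unit clause — contradiction.
Both values of w4 lead to a conflict.
Both values of w3 lead to a conflict.

UNSATISFIABLE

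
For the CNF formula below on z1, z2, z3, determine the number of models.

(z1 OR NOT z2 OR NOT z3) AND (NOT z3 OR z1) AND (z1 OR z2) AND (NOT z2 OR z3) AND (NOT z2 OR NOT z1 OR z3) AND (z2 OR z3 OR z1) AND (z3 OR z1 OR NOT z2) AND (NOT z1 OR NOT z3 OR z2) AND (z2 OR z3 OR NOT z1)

There are 2^3 = 8 truth assignments over (z1, z2, z3).
Check each against the 9 clauses (columns in the order z1, z2, z3):
  F F F  ✗ fails (z1 OR z2)
  F F T  ✗ fails (NOT z3 OR z1)
  F T F  ✗ fails (NOT z2 OR z3)
  F T T  ✗ fails (z1 OR NOT z2 OR NOT z3)
  T F F  ✗ fails (z2 OR z3 OR NOT z1)
  T F T  ✗ fails (NOT z1 OR NOT z3 OR z2)
  T T F  ✗ fails (NOT z2 OR z3)
  T T T  ✓ satisfies all
1 of the 8 rows is a model.

1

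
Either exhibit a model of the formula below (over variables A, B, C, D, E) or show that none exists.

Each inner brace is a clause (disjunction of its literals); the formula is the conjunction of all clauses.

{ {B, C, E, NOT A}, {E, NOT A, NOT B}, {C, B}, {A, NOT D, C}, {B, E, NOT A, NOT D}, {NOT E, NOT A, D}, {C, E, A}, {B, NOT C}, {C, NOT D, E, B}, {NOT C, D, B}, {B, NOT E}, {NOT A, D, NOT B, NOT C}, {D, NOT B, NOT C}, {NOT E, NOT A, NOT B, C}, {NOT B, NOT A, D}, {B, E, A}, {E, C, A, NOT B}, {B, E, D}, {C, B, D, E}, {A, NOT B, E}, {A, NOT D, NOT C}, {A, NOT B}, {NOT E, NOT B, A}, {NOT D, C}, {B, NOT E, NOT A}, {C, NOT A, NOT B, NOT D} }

Suppose C = true.
Unit clause (B) forces B = true.
Unit clause (D) forces D = true.
Unit clause (A) forces A = true.
Unit clause (E) forces E = true.
All clauses are satisfied.

A=true,  B=true,  C=true,  D=true,  E=true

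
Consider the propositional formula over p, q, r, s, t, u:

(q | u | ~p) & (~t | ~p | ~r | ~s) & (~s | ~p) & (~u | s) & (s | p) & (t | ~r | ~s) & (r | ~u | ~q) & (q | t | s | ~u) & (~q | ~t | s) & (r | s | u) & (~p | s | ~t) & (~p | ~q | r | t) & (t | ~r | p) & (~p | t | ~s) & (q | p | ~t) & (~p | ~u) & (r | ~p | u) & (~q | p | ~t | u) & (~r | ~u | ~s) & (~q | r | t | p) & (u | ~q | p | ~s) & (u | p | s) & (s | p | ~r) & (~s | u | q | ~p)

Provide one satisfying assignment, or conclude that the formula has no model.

Suppose s = 0.
The clause (~u) is unit, so u = 0.
The clause (p) is unit, so p = 1.
The clause (q) is unit, so q = 1.
The clause (~t) is unit, so t = 0.
The clause (r) is unit, so r = 1.
Every clause now holds.

p ↦ 1,  q ↦ 1,  r ↦ 1,  s ↦ 0,  t ↦ 0,  u ↦ 0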